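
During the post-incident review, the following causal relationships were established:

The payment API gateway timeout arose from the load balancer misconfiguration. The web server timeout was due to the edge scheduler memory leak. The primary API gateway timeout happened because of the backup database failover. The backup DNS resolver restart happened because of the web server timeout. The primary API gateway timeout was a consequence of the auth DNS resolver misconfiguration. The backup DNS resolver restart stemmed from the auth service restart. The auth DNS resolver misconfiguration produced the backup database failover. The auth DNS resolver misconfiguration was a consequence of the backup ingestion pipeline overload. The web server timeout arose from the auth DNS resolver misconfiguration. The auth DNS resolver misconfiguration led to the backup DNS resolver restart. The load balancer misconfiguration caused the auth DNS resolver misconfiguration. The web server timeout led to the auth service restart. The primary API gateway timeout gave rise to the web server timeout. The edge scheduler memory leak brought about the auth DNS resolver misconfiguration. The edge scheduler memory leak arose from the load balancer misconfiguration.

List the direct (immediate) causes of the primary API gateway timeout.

the auth DNS resolver misconfiguration, the backup database failover

Upstream contributors include the load balancer misconfiguration, the edge scheduler memory leak, the backup ingestion pipeline overload, but only the auth DNS resolver misconfiguration, the backup database failover feed directly into the primary API gateway timeout.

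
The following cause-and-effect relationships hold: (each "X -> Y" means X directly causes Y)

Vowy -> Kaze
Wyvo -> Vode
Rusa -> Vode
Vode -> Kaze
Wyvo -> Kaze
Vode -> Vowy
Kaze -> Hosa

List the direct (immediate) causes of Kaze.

Vode, Vowy, Wyvo

Upstream contributors include Rusa, but only Vode, Vowy, Wyvo feed directly into Kaze.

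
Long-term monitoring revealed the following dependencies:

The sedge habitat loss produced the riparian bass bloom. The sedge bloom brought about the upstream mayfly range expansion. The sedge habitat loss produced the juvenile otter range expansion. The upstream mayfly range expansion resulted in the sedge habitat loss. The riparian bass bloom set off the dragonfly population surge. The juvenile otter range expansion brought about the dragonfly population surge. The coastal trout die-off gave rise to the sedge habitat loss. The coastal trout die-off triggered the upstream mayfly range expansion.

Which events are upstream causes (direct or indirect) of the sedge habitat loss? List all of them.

the coastal trout die-off, the sedge bloom, the upstream mayfly range expansion

Immediate causes of the sedge habitat loss: the coastal trout die-off, the upstream mayfly range expansion.
Further upstream: the sedge bloom.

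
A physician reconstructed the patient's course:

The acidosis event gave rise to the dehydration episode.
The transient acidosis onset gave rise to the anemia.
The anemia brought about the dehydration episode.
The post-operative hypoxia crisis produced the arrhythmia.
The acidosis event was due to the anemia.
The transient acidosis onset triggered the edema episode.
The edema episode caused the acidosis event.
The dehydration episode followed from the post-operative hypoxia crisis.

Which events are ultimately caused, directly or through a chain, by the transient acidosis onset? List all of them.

Direct effects: the anemia, the edema episode.
2 steps out: the acidosis event, the dehydration episode.
Not reachable from it: the post-operative hypoxia crisis, the arrhythmia.

the acidosis event, the anemia, the dehydration episode, the edema episode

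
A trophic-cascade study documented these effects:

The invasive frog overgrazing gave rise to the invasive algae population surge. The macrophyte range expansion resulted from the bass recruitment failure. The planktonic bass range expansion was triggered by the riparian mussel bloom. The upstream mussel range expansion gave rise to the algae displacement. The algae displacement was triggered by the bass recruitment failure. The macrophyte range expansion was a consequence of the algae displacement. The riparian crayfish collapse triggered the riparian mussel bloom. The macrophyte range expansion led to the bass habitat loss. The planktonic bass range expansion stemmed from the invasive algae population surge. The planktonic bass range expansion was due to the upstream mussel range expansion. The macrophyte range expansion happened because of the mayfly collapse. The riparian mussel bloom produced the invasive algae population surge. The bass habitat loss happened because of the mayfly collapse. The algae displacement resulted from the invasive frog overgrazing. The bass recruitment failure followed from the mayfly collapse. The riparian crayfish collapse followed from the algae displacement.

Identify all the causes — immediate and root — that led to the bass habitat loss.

the algae displacement, the bass recruitment failure, the invasive frog overgrazing, the macrophyte range expansion, the mayfly collapse, the upstream mussel range expansion

Immediate causes of the bass habitat loss: the mayfly collapse, the macrophyte range expansion.
Further upstream: the invasive frog overgrazing, the bass recruitment failure, the upstream mussel range expansion, the algae displacement.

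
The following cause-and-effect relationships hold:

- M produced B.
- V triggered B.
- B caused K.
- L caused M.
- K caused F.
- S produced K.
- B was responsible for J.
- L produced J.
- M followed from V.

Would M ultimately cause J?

There is a causal chain: M → B → J.

Yes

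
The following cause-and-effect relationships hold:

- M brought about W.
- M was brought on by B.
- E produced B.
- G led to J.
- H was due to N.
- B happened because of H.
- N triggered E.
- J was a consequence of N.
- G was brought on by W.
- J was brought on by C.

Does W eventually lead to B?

W leads to G, J; B is not among them.

No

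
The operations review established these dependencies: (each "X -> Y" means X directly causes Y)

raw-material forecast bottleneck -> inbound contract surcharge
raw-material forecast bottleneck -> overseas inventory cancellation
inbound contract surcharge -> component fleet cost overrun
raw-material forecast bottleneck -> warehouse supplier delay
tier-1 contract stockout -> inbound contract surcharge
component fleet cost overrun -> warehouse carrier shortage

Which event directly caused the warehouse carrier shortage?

Upstream contributors include the raw-material forecast bottleneck, the inbound contract surcharge, the tier-1 contract stockout, but only the component fleet cost overrun feeds directly into the warehouse carrier shortage.

the component fleet cost overrun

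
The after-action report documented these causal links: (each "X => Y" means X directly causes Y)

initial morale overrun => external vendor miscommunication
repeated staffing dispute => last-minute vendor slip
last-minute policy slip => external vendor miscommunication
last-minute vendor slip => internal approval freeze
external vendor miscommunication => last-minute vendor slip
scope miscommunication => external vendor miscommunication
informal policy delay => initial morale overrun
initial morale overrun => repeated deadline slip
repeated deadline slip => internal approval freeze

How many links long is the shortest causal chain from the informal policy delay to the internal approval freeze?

3

Shortest chain: the informal policy delay → the initial morale overrun → the repeated deadline slip → the internal approval freeze.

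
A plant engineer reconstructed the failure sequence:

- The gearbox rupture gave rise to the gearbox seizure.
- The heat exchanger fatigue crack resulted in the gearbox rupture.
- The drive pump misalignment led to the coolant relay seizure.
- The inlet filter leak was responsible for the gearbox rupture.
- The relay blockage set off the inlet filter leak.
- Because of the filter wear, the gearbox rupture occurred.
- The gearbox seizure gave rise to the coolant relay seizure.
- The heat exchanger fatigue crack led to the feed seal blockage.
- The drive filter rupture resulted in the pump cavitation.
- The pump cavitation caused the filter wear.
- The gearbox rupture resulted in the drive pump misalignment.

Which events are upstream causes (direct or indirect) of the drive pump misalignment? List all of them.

the drive filter rupture, the filter wear, the gearbox rupture, the heat exchanger fatigue crack, the inlet filter leak, the pump cavitation, the relay blockage

Immediate cause of the drive pump misalignment: the gearbox rupture.
Further upstream: the heat exchanger fatigue crack, the drive filter rupture, the pump cavitation, the filter wear, the relay blockage, the inlet filter leak.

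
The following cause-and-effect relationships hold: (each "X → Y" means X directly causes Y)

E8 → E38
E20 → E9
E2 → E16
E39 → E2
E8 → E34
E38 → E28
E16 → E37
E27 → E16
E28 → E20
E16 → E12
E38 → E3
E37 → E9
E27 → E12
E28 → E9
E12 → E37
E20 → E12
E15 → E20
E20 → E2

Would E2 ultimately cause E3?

E2 leads to E16, E12, E37, E9; E3 is not among them.

No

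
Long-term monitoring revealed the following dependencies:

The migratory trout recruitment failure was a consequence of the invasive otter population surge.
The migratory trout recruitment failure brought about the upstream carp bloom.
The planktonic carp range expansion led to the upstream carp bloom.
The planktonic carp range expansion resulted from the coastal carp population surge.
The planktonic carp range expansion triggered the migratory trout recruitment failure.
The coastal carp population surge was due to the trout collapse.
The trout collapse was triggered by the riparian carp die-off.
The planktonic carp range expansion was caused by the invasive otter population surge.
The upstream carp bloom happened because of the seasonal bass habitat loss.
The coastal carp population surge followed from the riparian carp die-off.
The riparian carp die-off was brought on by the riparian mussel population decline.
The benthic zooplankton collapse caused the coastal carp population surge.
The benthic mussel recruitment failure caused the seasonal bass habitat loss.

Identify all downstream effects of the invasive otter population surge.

the migratory trout recruitment failure, the planktonic carp range expansion, the upstream carp bloom

Direct effects: the planktonic carp range expansion, the migratory trout recruitment failure.
2 steps out: the upstream carp bloom.
Not reachable from it: the benthic zooplankton collapse, the riparian mussel population decline, the riparian carp die-off, the benthic mussel recruitment failure, the trout collapse, the coastal carp population surge, the seasonal bass habitat loss.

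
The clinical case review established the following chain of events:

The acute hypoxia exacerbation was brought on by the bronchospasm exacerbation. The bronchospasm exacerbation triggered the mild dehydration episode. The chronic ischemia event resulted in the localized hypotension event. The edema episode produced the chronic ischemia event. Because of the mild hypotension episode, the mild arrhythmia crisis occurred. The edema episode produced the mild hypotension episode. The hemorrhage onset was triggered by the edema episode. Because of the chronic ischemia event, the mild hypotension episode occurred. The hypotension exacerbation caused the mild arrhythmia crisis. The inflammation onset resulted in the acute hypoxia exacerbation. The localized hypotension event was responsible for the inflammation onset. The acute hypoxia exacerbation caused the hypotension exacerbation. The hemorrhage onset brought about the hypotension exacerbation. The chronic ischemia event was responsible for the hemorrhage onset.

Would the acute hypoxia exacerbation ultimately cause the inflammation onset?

No

The acute hypoxia exacerbation leads to the hypotension exacerbation, the mild arrhythmia crisis; the inflammation onset is not among them.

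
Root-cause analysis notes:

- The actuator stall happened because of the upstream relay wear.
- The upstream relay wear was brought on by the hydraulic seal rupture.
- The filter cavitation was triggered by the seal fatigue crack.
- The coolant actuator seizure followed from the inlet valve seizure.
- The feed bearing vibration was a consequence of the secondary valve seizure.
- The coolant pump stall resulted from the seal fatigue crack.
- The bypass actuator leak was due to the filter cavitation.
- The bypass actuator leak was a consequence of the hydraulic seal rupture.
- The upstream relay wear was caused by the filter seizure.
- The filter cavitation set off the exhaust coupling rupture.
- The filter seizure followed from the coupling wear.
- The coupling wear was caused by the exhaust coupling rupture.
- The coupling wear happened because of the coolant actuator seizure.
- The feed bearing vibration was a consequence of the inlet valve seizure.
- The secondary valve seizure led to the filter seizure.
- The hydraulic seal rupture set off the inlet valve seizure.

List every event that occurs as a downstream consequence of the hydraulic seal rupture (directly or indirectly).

the actuator stall, the bypass actuator leak, the coolant actuator seizure, the coupling wear, the feed bearing vibration, the filter seizure, the inlet valve seizure, the upstream relay wear

Direct effects: the inlet valve seizure, the bypass actuator leak, the upstream relay wear.
2 steps out: the coolant actuator seizure, the feed bearing vibration, the actuator stall.
3 steps out: the coupling wear.
4 steps out: the filter seizure.
Not reachable from it: the seal fatigue crack, the coolant pump stall, the filter cavitation, the secondary valve seizure, the exhaust coupling rupture.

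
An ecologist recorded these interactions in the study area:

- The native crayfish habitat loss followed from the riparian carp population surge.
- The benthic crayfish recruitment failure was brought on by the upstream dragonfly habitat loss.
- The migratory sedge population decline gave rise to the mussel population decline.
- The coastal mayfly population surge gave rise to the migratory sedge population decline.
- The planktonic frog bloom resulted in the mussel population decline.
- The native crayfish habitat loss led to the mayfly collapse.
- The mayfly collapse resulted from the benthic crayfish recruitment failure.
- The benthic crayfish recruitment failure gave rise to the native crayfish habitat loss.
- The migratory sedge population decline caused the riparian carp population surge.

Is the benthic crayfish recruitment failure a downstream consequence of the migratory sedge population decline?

The migratory sedge population decline leads to the riparian carp population surge, the native crayfish habitat loss, the mayfly collapse, the mussel population decline; the benthic crayfish recruitment failure is not among them.

No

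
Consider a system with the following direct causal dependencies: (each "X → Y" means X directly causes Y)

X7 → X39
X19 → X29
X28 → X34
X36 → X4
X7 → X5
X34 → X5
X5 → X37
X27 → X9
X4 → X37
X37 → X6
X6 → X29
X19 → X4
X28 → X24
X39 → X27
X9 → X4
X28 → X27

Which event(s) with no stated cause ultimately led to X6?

X19, X28, X36, X7

Tracing upstream from X6: X6 ← X37 ← X5 ← X7.
A separate upstream branch: X6 ← X37 ← X5 ← X34 ← X28.
A separate upstream branch: X6 ← X37 ← X4 ← X19.
A separate upstream branch: X6 ← X37 ← X4 ← X36.
Each of those chain origins has no stated cause.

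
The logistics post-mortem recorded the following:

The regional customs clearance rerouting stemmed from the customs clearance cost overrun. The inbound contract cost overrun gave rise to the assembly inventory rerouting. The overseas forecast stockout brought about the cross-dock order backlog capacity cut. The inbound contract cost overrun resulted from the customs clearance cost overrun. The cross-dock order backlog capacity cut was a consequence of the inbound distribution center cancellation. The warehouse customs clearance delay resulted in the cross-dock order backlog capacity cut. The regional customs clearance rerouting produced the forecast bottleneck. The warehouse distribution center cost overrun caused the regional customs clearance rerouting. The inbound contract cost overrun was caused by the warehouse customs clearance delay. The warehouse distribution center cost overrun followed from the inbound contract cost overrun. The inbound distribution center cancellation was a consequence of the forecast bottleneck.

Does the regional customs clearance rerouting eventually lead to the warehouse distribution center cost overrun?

The regional customs clearance rerouting leads to the forecast bottleneck, the inbound distribution center cancellation, the cross-dock order backlog capacity cut; the warehouse distribution center cost overrun is not among them.

No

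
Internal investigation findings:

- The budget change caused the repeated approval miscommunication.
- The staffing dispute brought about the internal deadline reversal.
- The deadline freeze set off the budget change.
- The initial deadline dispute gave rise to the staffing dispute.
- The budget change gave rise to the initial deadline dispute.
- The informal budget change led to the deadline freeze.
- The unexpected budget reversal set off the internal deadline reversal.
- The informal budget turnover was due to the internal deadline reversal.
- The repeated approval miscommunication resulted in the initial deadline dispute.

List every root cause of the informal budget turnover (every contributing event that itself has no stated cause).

the informal budget change, the unexpected budget reversal

Tracing upstream from the informal budget turnover: the informal budget turnover ← the internal deadline reversal ← the staffing dispute ← the initial deadline dispute ← the budget change ← the deadline freeze ← the informal budget change.
A separate upstream branch: the informal budget turnover ← the internal deadline reversal ← the unexpected budget reversal.
Each of those chain origins has no stated cause.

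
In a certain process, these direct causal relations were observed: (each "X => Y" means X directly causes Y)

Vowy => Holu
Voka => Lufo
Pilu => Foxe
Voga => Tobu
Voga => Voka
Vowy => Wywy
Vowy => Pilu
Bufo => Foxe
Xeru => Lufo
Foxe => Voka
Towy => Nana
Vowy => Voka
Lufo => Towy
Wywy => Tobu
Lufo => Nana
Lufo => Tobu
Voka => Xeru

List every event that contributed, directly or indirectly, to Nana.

Bufo, Foxe, Lufo, Pilu, Towy, Voga, Voka, Vowy, Xeru

Immediate causes of Nana: Lufo, Towy.
Further upstream: Vowy, Bufo, Pilu, Foxe, Voga, Voka, Xeru.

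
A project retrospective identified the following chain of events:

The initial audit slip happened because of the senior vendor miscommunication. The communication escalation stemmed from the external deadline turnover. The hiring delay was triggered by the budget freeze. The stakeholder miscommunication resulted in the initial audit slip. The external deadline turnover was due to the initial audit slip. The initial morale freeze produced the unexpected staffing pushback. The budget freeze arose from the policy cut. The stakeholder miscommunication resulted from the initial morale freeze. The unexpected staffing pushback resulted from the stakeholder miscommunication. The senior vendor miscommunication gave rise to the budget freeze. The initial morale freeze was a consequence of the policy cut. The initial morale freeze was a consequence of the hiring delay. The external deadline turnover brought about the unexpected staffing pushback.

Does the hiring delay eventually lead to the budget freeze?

No

The hiring delay leads to the initial morale freeze, the stakeholder miscommunication, the initial audit slip, the external deadline turnover, the communication escalation, the unexpected staffing pushback; the budget freeze is not among them.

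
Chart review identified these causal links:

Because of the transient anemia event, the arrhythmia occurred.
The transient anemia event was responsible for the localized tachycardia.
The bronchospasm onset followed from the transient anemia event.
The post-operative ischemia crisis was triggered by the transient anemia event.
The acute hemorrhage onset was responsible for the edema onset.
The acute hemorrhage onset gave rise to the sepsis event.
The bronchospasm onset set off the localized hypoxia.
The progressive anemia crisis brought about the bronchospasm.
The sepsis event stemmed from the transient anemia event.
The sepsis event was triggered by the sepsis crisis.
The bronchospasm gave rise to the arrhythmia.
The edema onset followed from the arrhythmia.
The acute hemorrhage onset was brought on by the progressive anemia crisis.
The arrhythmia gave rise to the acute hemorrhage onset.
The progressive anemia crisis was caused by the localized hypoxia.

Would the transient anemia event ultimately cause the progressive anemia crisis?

There is a causal chain: the transient anemia event → the bronchospasm onset → the localized hypoxia → the progressive anemia crisis.

Yes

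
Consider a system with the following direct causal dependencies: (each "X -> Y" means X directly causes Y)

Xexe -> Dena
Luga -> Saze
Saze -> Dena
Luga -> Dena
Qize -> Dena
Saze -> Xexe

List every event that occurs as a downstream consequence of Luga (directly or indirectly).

Dena, Saze, Xexe

Direct effects: Saze, Dena.
2 steps out: Xexe.
Not reachable from it: Qize.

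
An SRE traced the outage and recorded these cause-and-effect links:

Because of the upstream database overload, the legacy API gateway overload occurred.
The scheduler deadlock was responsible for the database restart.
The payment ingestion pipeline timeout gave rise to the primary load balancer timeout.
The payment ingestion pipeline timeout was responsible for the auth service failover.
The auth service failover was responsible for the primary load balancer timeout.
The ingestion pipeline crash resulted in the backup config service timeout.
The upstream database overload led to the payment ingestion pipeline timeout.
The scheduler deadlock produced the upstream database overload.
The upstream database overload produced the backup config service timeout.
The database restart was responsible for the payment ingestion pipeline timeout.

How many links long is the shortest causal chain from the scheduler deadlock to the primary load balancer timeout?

Shortest chain: the scheduler deadlock → the upstream database overload → the payment ingestion pipeline timeout → the primary load balancer timeout.

3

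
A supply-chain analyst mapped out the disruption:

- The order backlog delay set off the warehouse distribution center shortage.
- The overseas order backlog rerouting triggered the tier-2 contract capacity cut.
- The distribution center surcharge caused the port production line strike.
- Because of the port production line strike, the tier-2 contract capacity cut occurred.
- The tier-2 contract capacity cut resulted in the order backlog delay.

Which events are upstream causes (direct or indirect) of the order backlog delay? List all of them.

the distribution center surcharge, the overseas order backlog rerouting, the port production line strike, the tier-2 contract capacity cut

Immediate cause of the order backlog delay: the tier-2 contract capacity cut.
Further upstream: the distribution center surcharge, the port production line strike, the overseas order backlog rerouting.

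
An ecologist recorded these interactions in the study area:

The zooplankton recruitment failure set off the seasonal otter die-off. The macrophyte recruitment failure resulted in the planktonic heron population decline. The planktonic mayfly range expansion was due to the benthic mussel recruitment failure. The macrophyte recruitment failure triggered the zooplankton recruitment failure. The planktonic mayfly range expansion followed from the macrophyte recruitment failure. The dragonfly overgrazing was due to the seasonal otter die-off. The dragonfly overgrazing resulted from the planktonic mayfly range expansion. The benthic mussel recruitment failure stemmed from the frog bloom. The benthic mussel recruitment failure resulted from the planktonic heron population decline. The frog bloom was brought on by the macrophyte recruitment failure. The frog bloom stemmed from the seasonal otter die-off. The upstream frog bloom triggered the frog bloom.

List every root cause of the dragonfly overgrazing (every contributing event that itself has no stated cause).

the macrophyte recruitment failure, the upstream frog bloom

Tracing upstream from the dragonfly overgrazing: the dragonfly overgrazing ← the planktonic mayfly range expansion ← the macrophyte recruitment failure.
A separate upstream branch: the dragonfly overgrazing ← the planktonic mayfly range expansion ← the benthic mussel recruitment failure ← the frog bloom ← the upstream frog bloom.
Each of those chain origins has no stated cause.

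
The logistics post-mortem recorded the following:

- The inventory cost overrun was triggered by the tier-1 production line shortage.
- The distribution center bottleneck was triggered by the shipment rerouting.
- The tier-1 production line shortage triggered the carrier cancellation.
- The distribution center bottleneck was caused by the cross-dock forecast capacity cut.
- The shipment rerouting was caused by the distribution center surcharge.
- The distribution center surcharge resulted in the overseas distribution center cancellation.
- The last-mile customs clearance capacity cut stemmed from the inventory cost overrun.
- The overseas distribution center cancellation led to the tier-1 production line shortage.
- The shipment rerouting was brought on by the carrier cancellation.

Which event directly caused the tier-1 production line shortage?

the overseas distribution center cancellation

Upstream contributors include the distribution center surcharge, but only the overseas distribution center cancellation feeds directly into the tier-1 production line shortage.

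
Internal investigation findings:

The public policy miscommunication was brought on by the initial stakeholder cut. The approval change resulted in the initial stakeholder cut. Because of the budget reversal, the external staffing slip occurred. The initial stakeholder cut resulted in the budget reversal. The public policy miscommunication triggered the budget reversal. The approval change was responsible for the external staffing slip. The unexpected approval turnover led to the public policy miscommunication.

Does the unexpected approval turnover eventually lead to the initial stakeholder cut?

No

The unexpected approval turnover leads to the public policy miscommunication, the budget reversal, the external staffing slip; the initial stakeholder cut is not among them.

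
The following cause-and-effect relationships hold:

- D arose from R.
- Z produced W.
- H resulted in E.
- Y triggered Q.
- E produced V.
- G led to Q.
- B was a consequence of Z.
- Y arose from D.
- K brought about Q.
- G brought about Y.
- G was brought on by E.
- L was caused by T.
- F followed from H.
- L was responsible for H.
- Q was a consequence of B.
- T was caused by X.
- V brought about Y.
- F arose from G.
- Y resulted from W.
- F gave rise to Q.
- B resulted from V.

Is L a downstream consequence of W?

W leads to Y, Q; L is not among them.

No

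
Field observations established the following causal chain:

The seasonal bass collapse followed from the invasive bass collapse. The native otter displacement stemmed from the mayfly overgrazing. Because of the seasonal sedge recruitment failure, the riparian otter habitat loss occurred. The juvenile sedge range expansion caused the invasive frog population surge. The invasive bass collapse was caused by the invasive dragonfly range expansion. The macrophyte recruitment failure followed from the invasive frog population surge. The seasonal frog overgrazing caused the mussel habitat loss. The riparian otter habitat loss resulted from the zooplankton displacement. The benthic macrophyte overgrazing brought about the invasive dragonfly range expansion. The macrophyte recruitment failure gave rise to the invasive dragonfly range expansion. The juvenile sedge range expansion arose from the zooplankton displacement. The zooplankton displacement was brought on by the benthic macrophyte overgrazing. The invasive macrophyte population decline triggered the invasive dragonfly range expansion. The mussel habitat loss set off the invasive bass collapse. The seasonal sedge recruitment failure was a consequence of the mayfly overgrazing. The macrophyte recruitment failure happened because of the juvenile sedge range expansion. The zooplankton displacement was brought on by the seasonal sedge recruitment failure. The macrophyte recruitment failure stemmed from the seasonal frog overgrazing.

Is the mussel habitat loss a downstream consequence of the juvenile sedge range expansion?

The juvenile sedge range expansion leads to the invasive frog population surge, the macrophyte recruitment failure, the invasive dragonfly range expansion, the invasive bass collapse, the seasonal bass collapse; the mussel habitat loss is not among them.

No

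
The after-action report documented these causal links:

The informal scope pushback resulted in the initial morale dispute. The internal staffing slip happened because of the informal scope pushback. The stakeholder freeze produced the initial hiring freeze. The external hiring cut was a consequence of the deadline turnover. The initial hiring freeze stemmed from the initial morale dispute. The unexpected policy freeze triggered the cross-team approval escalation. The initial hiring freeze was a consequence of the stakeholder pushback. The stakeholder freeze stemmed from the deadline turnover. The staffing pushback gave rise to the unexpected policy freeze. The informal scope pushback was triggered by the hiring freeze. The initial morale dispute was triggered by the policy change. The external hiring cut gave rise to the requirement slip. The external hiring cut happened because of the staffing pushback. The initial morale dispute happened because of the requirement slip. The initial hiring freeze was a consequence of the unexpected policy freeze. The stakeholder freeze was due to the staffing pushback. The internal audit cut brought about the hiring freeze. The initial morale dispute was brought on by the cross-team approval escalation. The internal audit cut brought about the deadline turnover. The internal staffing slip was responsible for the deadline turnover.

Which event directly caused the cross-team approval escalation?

the unexpected policy freeze

Upstream contributors include the staffing pushback, but only the unexpected policy freeze feeds directly into the cross-team approval escalation.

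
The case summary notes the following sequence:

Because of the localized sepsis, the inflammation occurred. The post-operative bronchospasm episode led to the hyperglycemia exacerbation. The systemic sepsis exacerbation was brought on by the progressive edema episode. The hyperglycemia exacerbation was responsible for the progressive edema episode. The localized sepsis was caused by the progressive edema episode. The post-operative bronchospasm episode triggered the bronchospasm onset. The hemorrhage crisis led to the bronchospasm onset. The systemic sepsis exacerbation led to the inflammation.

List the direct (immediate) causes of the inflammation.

the localized sepsis, the systemic sepsis exacerbation

Upstream contributors include the post-operative bronchospasm episode, the hyperglycemia exacerbation, the progressive edema episode, but only the localized sepsis, the systemic sepsis exacerbation feed directly into the inflammation.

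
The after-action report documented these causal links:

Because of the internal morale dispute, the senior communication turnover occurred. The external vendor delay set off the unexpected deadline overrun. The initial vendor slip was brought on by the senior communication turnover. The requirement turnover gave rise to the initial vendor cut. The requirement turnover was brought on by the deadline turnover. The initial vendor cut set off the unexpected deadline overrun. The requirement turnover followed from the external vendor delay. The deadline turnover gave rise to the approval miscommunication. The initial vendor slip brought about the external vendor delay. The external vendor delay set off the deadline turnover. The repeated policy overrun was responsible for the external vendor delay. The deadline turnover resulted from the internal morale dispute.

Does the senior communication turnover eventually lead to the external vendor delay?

There is a causal chain: the senior communication turnover → the initial vendor slip → the external vendor delay.

Yes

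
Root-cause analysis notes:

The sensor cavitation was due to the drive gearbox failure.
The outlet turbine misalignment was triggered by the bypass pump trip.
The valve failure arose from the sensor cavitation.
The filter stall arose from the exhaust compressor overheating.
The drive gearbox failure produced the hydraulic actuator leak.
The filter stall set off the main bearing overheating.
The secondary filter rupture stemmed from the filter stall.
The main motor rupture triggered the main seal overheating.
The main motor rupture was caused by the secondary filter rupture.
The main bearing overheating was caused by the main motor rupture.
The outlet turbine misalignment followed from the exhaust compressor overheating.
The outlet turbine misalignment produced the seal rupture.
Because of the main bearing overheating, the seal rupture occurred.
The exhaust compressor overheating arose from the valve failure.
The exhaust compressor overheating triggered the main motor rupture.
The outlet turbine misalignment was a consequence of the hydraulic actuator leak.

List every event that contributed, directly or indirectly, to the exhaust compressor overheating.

the drive gearbox failure, the sensor cavitation, the valve failure

Immediate cause of the exhaust compressor overheating: the valve failure.
Further upstream: the drive gearbox failure, the sensor cavitation.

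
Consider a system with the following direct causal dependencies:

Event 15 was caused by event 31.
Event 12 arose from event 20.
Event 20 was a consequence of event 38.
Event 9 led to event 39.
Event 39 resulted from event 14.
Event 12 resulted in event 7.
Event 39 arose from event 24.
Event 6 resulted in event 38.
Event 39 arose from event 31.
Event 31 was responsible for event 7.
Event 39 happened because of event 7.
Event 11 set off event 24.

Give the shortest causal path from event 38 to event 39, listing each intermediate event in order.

event 38 → event 20
event 20 → event 12
event 12 → event 7
event 7 → event 39
Length: 4 steps.

event 38 → event 20 → event 12 → event 7 → event 39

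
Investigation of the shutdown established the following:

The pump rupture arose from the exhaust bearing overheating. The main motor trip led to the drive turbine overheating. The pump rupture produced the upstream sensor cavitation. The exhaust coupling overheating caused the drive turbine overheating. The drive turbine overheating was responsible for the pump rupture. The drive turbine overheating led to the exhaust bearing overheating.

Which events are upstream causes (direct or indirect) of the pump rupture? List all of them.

the drive turbine overheating, the exhaust bearing overheating, the exhaust coupling overheating, the main motor trip

Immediate causes of the pump rupture: the drive turbine overheating, the exhaust bearing overheating.
Further upstream: the main motor trip, the exhaust coupling overheating.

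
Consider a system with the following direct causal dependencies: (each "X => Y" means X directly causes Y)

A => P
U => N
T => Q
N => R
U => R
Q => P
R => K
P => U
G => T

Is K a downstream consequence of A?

There is a causal chain: A → P → U → R → K.

Yes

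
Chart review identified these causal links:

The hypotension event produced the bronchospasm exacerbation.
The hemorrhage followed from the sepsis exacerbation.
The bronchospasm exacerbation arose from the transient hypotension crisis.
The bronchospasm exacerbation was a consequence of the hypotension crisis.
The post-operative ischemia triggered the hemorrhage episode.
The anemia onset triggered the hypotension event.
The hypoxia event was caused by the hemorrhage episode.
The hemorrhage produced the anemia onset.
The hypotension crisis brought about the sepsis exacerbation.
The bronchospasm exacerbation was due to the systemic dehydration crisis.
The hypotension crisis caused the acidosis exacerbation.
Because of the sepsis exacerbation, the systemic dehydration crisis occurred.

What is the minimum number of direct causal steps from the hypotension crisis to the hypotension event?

4

Shortest chain: the hypotension crisis → the sepsis exacerbation → the hemorrhage → the anemia onset → the hypotension event.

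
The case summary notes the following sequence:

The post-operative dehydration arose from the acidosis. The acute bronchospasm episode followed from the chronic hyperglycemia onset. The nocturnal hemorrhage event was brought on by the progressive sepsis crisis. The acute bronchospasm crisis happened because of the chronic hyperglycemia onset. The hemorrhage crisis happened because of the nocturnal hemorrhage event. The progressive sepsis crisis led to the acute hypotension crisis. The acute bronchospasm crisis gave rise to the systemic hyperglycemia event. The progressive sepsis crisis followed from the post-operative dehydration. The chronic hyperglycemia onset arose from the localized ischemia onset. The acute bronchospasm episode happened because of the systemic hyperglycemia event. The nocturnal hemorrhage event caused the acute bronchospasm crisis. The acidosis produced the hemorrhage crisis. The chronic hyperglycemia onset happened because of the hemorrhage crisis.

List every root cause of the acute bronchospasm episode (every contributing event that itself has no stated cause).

Tracing upstream from the acute bronchospasm episode: the acute bronchospasm episode ← the chronic hyperglycemia onset ← the hemorrhage crisis ← the acidosis.
A separate upstream branch: the acute bronchospasm episode ← the chronic hyperglycemia onset ← the localized ischemia onset.
Each of those chain origins has no stated cause.

the acidosis, the localized ischemia onset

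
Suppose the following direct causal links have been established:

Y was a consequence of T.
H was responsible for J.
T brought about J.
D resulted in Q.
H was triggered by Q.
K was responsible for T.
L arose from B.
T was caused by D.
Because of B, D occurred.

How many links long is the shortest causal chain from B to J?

Shortest chain: B → D → T → J.

3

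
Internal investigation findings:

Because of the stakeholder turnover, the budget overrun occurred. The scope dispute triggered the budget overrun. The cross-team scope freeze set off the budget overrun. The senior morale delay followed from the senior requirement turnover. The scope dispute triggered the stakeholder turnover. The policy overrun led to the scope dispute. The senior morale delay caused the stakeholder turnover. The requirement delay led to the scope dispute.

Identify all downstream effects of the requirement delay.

Direct effects: the scope dispute.
2 steps out: the stakeholder turnover, the budget overrun.
Not reachable from it: the senior requirement turnover, the cross-team scope freeze, the policy overrun, the senior morale delay.

the budget overrun, the scope dispute, the stakeholder turnover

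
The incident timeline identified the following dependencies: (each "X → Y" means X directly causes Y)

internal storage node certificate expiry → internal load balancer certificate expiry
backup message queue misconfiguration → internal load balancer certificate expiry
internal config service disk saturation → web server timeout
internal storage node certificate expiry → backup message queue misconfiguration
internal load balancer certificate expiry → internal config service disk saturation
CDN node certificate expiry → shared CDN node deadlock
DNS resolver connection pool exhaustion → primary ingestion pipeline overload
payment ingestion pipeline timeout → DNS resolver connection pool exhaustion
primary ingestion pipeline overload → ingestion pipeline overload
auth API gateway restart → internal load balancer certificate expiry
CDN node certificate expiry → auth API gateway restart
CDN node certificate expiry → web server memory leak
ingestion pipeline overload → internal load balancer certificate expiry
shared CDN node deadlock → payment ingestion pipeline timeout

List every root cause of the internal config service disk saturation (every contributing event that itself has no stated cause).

Tracing upstream from the internal config service disk saturation: the internal config service disk saturation ← the internal load balancer certificate expiry ← the auth API gateway restart ← the CDN node certificate expiry.
A separate upstream branch: the internal config service disk saturation ← the internal load balancer certificate expiry ← the internal storage node certificate expiry.
Each of those chain origins has no stated cause.

the CDN node certificate expiry, the internal storage node certificate expiry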